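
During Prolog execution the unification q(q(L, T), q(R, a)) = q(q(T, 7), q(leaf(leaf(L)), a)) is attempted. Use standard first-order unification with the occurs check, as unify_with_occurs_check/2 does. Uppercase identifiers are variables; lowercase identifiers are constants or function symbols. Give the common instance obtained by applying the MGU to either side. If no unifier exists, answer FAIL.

q(q(7, 7), q(leaf(leaf(7)), a))

Decompose q/2: q(L, T) = q(T, 7),  q(R, a) = q(leaf(leaf(L)), a).
Decompose q/2: L = T,  T = 7.
Bind L := T; substituting into the one remaining equation that mentions L gives: q(R, a) = q(leaf(leaf(T)), a).
Bind T := 7; substituting into the remaining equation gives: q(R, a) = q(leaf(leaf(7)), a). Substituting into the earlier binding gives L := 7.
Decompose q/2: R = leaf(leaf(7)),  a = a.
Bind R := leaf(leaf(7)); no other remaining equation mentions R.
Delete trivial equation a = a.
Applying the MGU to either side gives q(q(7, 7), q(leaf(leaf(7)), a)).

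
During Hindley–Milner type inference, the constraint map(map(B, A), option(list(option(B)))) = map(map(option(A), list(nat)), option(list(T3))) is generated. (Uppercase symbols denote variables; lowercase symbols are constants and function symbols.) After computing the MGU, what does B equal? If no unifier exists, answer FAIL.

option(list(nat))

Decompose map/2: map(B, A) = map(option(A), list(nat)),  option(list(option(B))) = option(list(T3)).
Decompose map/2: B = option(A),  A = list(nat).
Bind B := option(A); substituting into the one remaining equation that mentions B gives: option(list(option(option(A)))) = option(list(T3)).
Bind A := list(nat); substituting into the remaining equation gives: option(list(option(option(list(nat))))) = option(list(T3)). Substituting into the earlier binding gives B := option(list(nat)).
Decompose option/1: list(option(option(list(nat)))) = list(T3).
Decompose list/1: option(option(list(nat))) = T3.
Bind T3 := option(option(list(nat))).
MGU = { B -> option(list(nat)), A -> list(nat), T3 -> option(option(list(nat))) }, so B -> option(list(nat)).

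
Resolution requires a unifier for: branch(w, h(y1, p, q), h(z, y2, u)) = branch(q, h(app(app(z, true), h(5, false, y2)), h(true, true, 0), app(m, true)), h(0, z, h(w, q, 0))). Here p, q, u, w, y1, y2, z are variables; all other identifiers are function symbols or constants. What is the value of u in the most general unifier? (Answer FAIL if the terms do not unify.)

h(app(m, true), app(m, true), 0)

Decompose branch/3: w = q,  h(y1, p, q) = h(app(app(z, true), h(5, false, y2)), h(true, true, 0), app(m, true)),  h(z, y2, u) = h(0, z, h(w, q, 0)).
Bind w := q; substituting into the one remaining equation that mentions w gives: h(z, y2, u) = h(0, z, h(q, q, 0)).
Decompose h/3: y1 = app(app(z, true), h(5, false, y2)),  p = h(true, true, 0),  q = app(m, true).
Bind y1 := app(app(z, true), h(5, false, y2)); no other remaining equation mentions y1.
Bind p := h(true, true, 0); no other remaining equation mentions p.
Bind q := app(m, true); substituting into the remaining equation gives: h(z, y2, u) = h(0, z, h(app(m, true), app(m, true), 0)). Substituting into the earlier binding gives w := app(m, true).
Decompose h/3: z = 0,  y2 = z,  u = h(app(m, true), app(m, true), 0).
Bind z := 0; substituting into the one remaining equation that mentions z gives: y2 = 0. Substituting into the earlier binding gives y1 := app(app(0, true), h(5, false, y2)).
Bind y2 := 0; no other remaining equation mentions y2. Substituting into the earlier binding gives y1 := app(app(0, true), h(5, false, 0)).
Bind u := h(app(m, true), app(m, true), 0).
MGU = { w -> app(m, true), y1 -> app(app(0, true), h(5, false, 0)), p -> h(true, true, 0), q -> app(m, true), z -> 0, y2 -> 0, u -> h(app(m, true), app(m, true), 0) }, so u -> h(app(m, true), app(m, true), 0).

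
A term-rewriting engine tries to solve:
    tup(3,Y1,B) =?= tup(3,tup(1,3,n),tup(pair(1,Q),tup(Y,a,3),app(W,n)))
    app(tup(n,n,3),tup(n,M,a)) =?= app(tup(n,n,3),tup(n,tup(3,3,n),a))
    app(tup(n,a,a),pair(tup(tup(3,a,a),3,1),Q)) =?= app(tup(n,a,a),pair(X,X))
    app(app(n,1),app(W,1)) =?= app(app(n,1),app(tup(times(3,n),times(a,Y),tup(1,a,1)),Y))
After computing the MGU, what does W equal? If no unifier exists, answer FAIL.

Decompose tup/3: 3 =?= 3,  Y1 =?= tup(1,3,n),  B =?= tup(pair(1,Q),tup(Y,a,3),app(W,n)).
Delete trivial equation 3 =?= 3.
Bind Y1 := tup(1,3,n); no other remaining equation mentions Y1.
Bind B := tup(pair(1,Q),tup(Y,a,3),app(W,n)); no other remaining equation mentions B.
Decompose app/2: tup(n,n,3) =?= tup(n,n,3),  tup(n,M,a) =?= tup(n,tup(3,3,n),a).
Delete trivial equation tup(n,n,3) =?= tup(n,n,3).
Decompose tup/3: n =?= n,  M =?= tup(3,3,n),  a =?= a.
Delete trivial equation n =?= n.
Bind M := tup(3,3,n); no other remaining equation mentions M.
Delete trivial equation a =?= a.
Decompose app/2: tup(n,a,a) =?= tup(n,a,a),  pair(tup(tup(3,a,a),3,1),Q) =?= pair(X,X).
Delete trivial equation tup(n,a,a) =?= tup(n,a,a).
Decompose pair/2: tup(tup(3,a,a),3,1) =?= X,  Q =?= X.
Bind X := tup(tup(3,a,a),3,1); substituting into the one remaining equation that mentions X gives: Q =?= tup(tup(3,a,a),3,1).
Bind Q := tup(tup(3,a,a),3,1); no other remaining equation mentions Q. Substituting into the earlier binding gives B := tup(pair(1,tup(tup(3,a,a),3,1)),tup(Y,a,3),app(W,n)).
Decompose app/2: app(n,1) =?= app(n,1),  app(W,1) =?= app(tup(times(3,n),times(a,Y),tup(1,a,1)),Y).
Delete trivial equation app(n,1) =?= app(n,1).
Decompose app/2: W =?= tup(times(3,n),times(a,Y),tup(1,a,1)),  1 =?= Y.
Bind W := tup(times(3,n),times(a,Y),tup(1,a,1)); no other remaining equation mentions W. Substituting into the earlier binding gives B := tup(pair(1,tup(tup(3,a,a),3,1)),tup(Y,a,3),app(tup(times(3,n),times(a,Y),tup(1,a,1)),n)).
Bind Y := 1. Substituting into the earlier bindings gives B := tup(pair(1,tup(tup(3,a,a),3,1)),tup(1,a,3),app(tup(times(3,n),times(a,1),tup(1,a,1)),n)), W := tup(times(3,n),times(a,1),tup(1,a,1)).
MGU = { Y1 := tup(1,3,n), B := tup(pair(1,tup(tup(3,a,a),3,1)),tup(1,a,3),app(tup(times(3,n),times(a,1),tup(1,a,1)),n)), M := tup(3,3,n), X := tup(tup(3,a,a),3,1), Q := tup(tup(3,a,a),3,1), W := tup(times(3,n),times(a,1),tup(1,a,1)), Y := 1 }, so W := tup(times(3,n),times(a,1),tup(1,a,1)).

tup(times(3,n),times(a,1),tup(1,a,1))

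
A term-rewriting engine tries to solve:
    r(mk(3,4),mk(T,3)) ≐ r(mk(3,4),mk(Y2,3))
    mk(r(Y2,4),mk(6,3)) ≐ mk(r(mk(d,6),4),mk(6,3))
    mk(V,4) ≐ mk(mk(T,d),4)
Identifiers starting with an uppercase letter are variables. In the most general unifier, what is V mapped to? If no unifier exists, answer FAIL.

Decompose r/2: mk(3,4) ≐ mk(3,4),  mk(T,3) ≐ mk(Y2,3).
Delete trivial equation mk(3,4) ≐ mk(3,4).
Decompose mk/2: T ≐ Y2,  3 ≐ 3.
Bind T := Y2; substituting into the one remaining equation that mentions T gives: mk(V,4) ≐ mk(mk(Y2,d),4).
Delete trivial equation 3 ≐ 3.
Decompose mk/2: r(Y2,4) ≐ r(mk(d,6),4),  mk(6,3) ≐ mk(6,3).
Decompose r/2: Y2 ≐ mk(d,6),  4 ≐ 4.
Bind Y2 := mk(d,6); substituting into the one remaining equation that mentions Y2 gives: mk(V,4) ≐ mk(mk(mk(d,6),d),4). Substituting into the earlier binding gives T := mk(d,6).
Delete trivial equation 4 ≐ 4.
Delete trivial equation mk(6,3) ≐ mk(6,3).
Decompose mk/2: V ≐ mk(mk(d,6),d),  4 ≐ 4.
Bind V := mk(mk(d,6),d); no other remaining equation mentions V.
Delete trivial equation 4 ≐ 4.
MGU = { T ↦ mk(d,6), Y2 ↦ mk(d,6), V ↦ mk(mk(d,6),d) }, so V ↦ mk(mk(d,6),d).

mk(mk(d,6),d)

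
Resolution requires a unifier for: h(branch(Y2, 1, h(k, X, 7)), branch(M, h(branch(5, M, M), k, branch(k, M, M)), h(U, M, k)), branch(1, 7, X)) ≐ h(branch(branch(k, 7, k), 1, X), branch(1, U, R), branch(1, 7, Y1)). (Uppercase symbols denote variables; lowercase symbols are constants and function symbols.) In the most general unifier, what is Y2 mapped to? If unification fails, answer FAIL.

FAIL

Decompose h/3: branch(Y2, 1, h(k, X, 7)) ≐ branch(branch(k, 7, k), 1, X),  branch(M, h(branch(5, M, M), k, branch(k, M, M)), h(U, M, k)) ≐ branch(1, U, R),  branch(1, 7, X) ≐ branch(1, 7, Y1).
Decompose branch/3: Y2 ≐ branch(k, 7, k),  1 ≐ 1,  h(k, X, 7) ≐ X.
Bind Y2 := branch(k, 7, k); no other remaining equation mentions Y2.
Delete trivial equation 1 ≐ 1.
Occurs check fails: X occurs in h(k, X, 7); the equation X ≐ h(k, X, 7) has no finite solution.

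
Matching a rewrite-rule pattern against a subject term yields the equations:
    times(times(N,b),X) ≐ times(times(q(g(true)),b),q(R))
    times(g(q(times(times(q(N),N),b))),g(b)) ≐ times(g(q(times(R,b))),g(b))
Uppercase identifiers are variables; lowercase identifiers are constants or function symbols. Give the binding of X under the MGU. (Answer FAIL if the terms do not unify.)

q(times(q(q(g(true))),q(g(true))))

Decompose times/2: times(N,b) ≐ times(q(g(true)),b),  X ≐ q(R).
Decompose times/2: N ≐ q(g(true)),  b ≐ b.
Bind N := q(g(true)); substituting into the one remaining equation that mentions N gives: times(g(q(times(times(q(q(g(true))),q(g(true))),b))),g(b)) ≐ times(g(q(times(R,b))),g(b)).
Delete trivial equation b ≐ b.
Bind X := q(R); no other remaining equation mentions X.
Decompose times/2: g(q(times(times(q(q(g(true))),q(g(true))),b))) ≐ g(q(times(R,b))),  g(b) ≐ g(b).
Decompose g/1: q(times(times(q(q(g(true))),q(g(true))),b)) ≐ q(times(R,b)).
Decompose q/1: times(times(q(q(g(true))),q(g(true))),b) ≐ times(R,b).
Decompose times/2: times(q(q(g(true))),q(g(true))) ≐ R,  b ≐ b.
Bind R := times(q(q(g(true))),q(g(true))); no other remaining equation mentions R. Substituting into the earlier binding gives X := q(times(q(q(g(true))),q(g(true)))).
Delete trivial equation b ≐ b.
Delete trivial equation g(b) ≐ g(b).
MGU = { N := q(g(true)), X := q(times(q(q(g(true))),q(g(true)))), R := times(q(q(g(true))),q(g(true))) }, so X := q(times(q(q(g(true))),q(g(true)))).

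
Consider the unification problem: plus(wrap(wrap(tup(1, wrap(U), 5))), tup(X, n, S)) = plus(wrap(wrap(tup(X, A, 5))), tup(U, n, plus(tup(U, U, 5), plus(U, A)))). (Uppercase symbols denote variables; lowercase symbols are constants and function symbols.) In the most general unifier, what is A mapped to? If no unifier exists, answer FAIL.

Decompose plus/2: wrap(wrap(tup(1, wrap(U), 5))) = wrap(wrap(tup(X, A, 5))),  tup(X, n, S) = tup(U, n, plus(tup(U, U, 5), plus(U, A))).
Decompose wrap/1: wrap(tup(1, wrap(U), 5)) = wrap(tup(X, A, 5)).
Decompose wrap/1: tup(1, wrap(U), 5) = tup(X, A, 5).
Decompose tup/3: 1 = X,  wrap(U) = A,  5 = 5.
Bind X := 1; substituting into the one remaining equation that mentions X gives: tup(1, n, S) = tup(U, n, plus(tup(U, U, 5), plus(U, A))).
Bind A := wrap(U); substituting into the one remaining equation that mentions A gives: tup(1, n, S) = tup(U, n, plus(tup(U, U, 5), plus(U, wrap(U)))).
Delete trivial equation 5 = 5.
Decompose tup/3: 1 = U,  n = n,  S = plus(tup(U, U, 5), plus(U, wrap(U))).
Bind U := 1; substituting into the one remaining equation that mentions U gives: S = plus(tup(1, 1, 5), plus(1, wrap(1))). Substituting into the earlier binding gives A := wrap(1).
Delete trivial equation n = n.
Bind S := plus(tup(1, 1, 5), plus(1, wrap(1))).
MGU = { X := 1, A := wrap(1), U := 1, S := plus(tup(1, 1, 5), plus(1, wrap(1))) }, so A := wrap(1).

wrap(1)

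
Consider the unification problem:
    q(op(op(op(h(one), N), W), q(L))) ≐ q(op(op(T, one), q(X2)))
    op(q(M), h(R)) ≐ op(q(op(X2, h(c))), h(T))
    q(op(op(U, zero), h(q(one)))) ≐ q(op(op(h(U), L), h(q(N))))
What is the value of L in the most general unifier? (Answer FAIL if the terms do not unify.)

FAIL

Decompose q/1: op(op(op(h(one), N), W), q(L)) ≐ op(op(T, one), q(X2)).
Decompose op/2: op(op(h(one), N), W) ≐ op(T, one),  q(L) ≐ q(X2).
Decompose op/2: op(h(one), N) ≐ T,  W ≐ one.
Bind T := op(h(one), N); substituting into the one remaining equation that mentions T gives: op(q(M), h(R)) ≐ op(q(op(X2, h(c))), h(op(h(one), N))).
Bind W := one; no other remaining equation mentions W.
Decompose q/1: L ≐ X2.
Bind L := X2; substituting into the one remaining equation that mentions L gives: q(op(op(U, zero), h(q(one)))) ≐ q(op(op(h(U), X2), h(q(N)))).
Decompose op/2: q(M) ≐ q(op(X2, h(c))),  h(R) ≐ h(op(h(one), N)).
Decompose q/1: M ≐ op(X2, h(c)).
Bind M := op(X2, h(c)); no other remaining equation mentions M.
Decompose h/1: R ≐ op(h(one), N).
Bind R := op(h(one), N); no other remaining equation mentions R.
Decompose q/1: op(op(U, zero), h(q(one))) ≐ op(op(h(U), X2), h(q(N))).
Decompose op/2: op(U, zero) ≐ op(h(U), X2),  h(q(one)) ≐ h(q(N)).
Decompose op/2: U ≐ h(U),  zero ≐ X2.
Occurs check fails: U occurs in h(U); the equation U ≐ h(U) has no finite solution.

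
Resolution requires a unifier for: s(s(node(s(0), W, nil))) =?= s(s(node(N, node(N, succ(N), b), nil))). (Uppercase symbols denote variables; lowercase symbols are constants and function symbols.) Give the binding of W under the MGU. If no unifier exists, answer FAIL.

node(s(0), succ(s(0)), b)

Decompose s/1: s(node(s(0), W, nil)) =?= s(node(N, node(N, succ(N), b), nil)).
Decompose s/1: node(s(0), W, nil) =?= node(N, node(N, succ(N), b), nil).
Decompose node/3: s(0) =?= N,  W =?= node(N, succ(N), b),  nil =?= nil.
Bind N := s(0); substituting into the one remaining equation that mentions N gives: W =?= node(s(0), succ(s(0)), b).
Bind W := node(s(0), succ(s(0)), b); no other remaining equation mentions W.
Delete trivial equation nil =?= nil.
MGU = { N ↦ s(0), W ↦ node(s(0), succ(s(0)), b) }, so W ↦ node(s(0), succ(s(0)), b).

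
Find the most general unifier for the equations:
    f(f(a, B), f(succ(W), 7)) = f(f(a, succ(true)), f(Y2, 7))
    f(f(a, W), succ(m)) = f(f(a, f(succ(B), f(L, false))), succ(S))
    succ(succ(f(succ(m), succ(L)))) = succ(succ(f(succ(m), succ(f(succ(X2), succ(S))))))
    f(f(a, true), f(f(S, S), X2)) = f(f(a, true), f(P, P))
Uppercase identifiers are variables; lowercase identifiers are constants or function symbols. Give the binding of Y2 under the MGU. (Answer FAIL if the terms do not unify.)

Decompose f/2: f(a, B) = f(a, succ(true)),  f(succ(W), 7) = f(Y2, 7).
Decompose f/2: a = a,  B = succ(true).
Delete trivial equation a = a.
Bind B := succ(true); substituting into the one remaining equation that mentions B gives: f(f(a, W), succ(m)) = f(f(a, f(succ(succ(true)), f(L, false))), succ(S)).
Decompose f/2: succ(W) = Y2,  7 = 7.
Bind Y2 := succ(W); no other remaining equation mentions Y2.
Delete trivial equation 7 = 7.
Decompose f/2: f(a, W) = f(a, f(succ(succ(true)), f(L, false))),  succ(m) = succ(S).
Decompose f/2: a = a,  W = f(succ(succ(true)), f(L, false)).
Delete trivial equation a = a.
Bind W := f(succ(succ(true)), f(L, false)); no other remaining equation mentions W. Substituting into the earlier binding gives Y2 := succ(f(succ(succ(true)), f(L, false))).
Decompose succ/1: m = S.
Bind S := m; substituting into the remaining equations gives: succ(succ(f(succ(m), succ(L)))) = succ(succ(f(succ(m), succ(f(succ(X2), succ(m)))))),  f(f(a, true), f(f(m, m), X2)) = f(f(a, true), f(P, P)).
Decompose succ/1: succ(f(succ(m), succ(L))) = succ(f(succ(m), succ(f(succ(X2), succ(m))))).
Decompose succ/1: f(succ(m), succ(L)) = f(succ(m), succ(f(succ(X2), succ(m)))).
Decompose f/2: succ(m) = succ(m),  succ(L) = succ(f(succ(X2), succ(m))).
Delete trivial equation succ(m) = succ(m).
Decompose succ/1: L = f(succ(X2), succ(m)).
Bind L := f(succ(X2), succ(m)); no other remaining equation mentions L. Substituting into the earlier bindings gives Y2 := succ(f(succ(succ(true)), f(f(succ(X2), succ(m)), false))), W := f(succ(succ(true)), f(f(succ(X2), succ(m)), false)).
Decompose f/2: f(a, true) = f(a, true),  f(f(m, m), X2) = f(P, P).
Delete trivial equation f(a, true) = f(a, true).
Decompose f/2: f(m, m) = P,  X2 = P.
Bind P := f(m, m); substituting into the remaining equation gives: X2 = f(m, m).
Bind X2 := f(m, m). Substituting into the earlier bindings gives Y2 := succ(f(succ(succ(true)), f(f(succ(f(m, m)), succ(m)), false))), W := f(succ(succ(true)), f(f(succ(f(m, m)), succ(m)), false)), L := f(succ(f(m, m)), succ(m)).
MGU = { B -> succ(true), Y2 -> succ(f(succ(succ(true)), f(f(succ(f(m, m)), succ(m)), false))), W -> f(succ(succ(true)), f(f(succ(f(m, m)), succ(m)), false)), S -> m, L -> f(succ(f(m, m)), succ(m)), P -> f(m, m), X2 -> f(m, m) }, so Y2 -> succ(f(succ(succ(true)), f(f(succ(f(m, m)), succ(m)), false))).

succ(f(succ(succ(true)), f(f(succ(f(m, m)), succ(m)), false)))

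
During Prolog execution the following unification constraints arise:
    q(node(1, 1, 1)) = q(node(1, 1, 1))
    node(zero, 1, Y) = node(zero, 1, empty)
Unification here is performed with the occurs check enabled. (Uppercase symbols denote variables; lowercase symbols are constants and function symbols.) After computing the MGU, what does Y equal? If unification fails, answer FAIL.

empty

Delete trivial equation q(node(1, 1, 1)) = q(node(1, 1, 1)).
Decompose node/3: zero = zero,  1 = 1,  Y = empty.
Delete trivial equation zero = zero.
Delete trivial equation 1 = 1.
Bind Y := empty.
MGU = { Y = empty }, so Y = empty.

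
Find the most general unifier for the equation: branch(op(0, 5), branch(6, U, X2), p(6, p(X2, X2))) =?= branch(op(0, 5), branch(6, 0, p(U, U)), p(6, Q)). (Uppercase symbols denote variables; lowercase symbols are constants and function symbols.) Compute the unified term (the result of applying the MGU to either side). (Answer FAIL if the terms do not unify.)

branch(op(0, 5), branch(6, 0, p(0, 0)), p(6, p(p(0, 0), p(0, 0))))

Decompose branch/3: op(0, 5) =?= op(0, 5),  branch(6, U, X2) =?= branch(6, 0, p(U, U)),  p(6, p(X2, X2)) =?= p(6, Q).
Delete trivial equation op(0, 5) =?= op(0, 5).
Decompose branch/3: 6 =?= 6,  U =?= 0,  X2 =?= p(U, U).
Delete trivial equation 6 =?= 6.
Bind U := 0; substituting into the one remaining equation that mentions U gives: X2 =?= p(0, 0).
Bind X2 := p(0, 0); substituting into the remaining equation gives: p(6, p(p(0, 0), p(0, 0))) =?= p(6, Q).
Decompose p/2: 6 =?= 6,  p(p(0, 0), p(0, 0)) =?= Q.
Delete trivial equation 6 =?= 6.
Bind Q := p(p(0, 0), p(0, 0)).
Applying the MGU to either side gives branch(op(0, 5), branch(6, 0, p(0, 0)), p(6, p(p(0, 0), p(0, 0)))).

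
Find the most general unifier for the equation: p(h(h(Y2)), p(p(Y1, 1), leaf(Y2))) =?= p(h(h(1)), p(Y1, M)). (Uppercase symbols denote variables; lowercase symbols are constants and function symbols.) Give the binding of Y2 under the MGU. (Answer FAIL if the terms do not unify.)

Decompose p/2: h(h(Y2)) =?= h(h(1)),  p(p(Y1, 1), leaf(Y2)) =?= p(Y1, M).
Decompose h/1: h(Y2) =?= h(1).
Decompose h/1: Y2 =?= 1.
Bind Y2 := 1; substituting into the remaining equation gives: p(p(Y1, 1), leaf(1)) =?= p(Y1, M).
Decompose p/2: p(Y1, 1) =?= Y1,  leaf(1) =?= M.
Occurs check fails: Y1 occurs in p(Y1, 1); the equation Y1 =?= p(Y1, 1) has no finite solution.

FAIL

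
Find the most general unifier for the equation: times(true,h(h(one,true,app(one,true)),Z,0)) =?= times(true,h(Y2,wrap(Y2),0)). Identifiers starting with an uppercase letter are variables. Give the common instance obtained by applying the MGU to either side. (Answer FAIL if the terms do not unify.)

times(true,h(h(one,true,app(one,true)),wrap(h(one,true,app(one,true))),0))

Decompose times/2: true =?= true,  h(h(one,true,app(one,true)),Z,0) =?= h(Y2,wrap(Y2),0).
Delete trivial equation true =?= true.
Decompose h/3: h(one,true,app(one,true)) =?= Y2,  Z =?= wrap(Y2),  0 =?= 0.
Bind Y2 := h(one,true,app(one,true)); substituting into the one remaining equation that mentions Y2 gives: Z =?= wrap(h(one,true,app(one,true))).
Bind Z := wrap(h(one,true,app(one,true))); no other remaining equation mentions Z.
Delete trivial equation 0 =?= 0.
Applying the MGU to either side gives times(true,h(h(one,true,app(one,true)),wrap(h(one,true,app(one,true))),0)).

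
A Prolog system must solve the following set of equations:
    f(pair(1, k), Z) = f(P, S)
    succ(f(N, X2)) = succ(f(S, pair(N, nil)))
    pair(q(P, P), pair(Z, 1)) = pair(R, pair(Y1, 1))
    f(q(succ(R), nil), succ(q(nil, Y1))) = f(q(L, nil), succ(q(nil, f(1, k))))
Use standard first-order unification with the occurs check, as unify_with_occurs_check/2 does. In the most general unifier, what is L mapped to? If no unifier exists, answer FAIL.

Decompose f/2: pair(1, k) = P,  Z = S.
Bind P := pair(1, k); substituting into the one remaining equation that mentions P gives: pair(q(pair(1, k), pair(1, k)), pair(Z, 1)) = pair(R, pair(Y1, 1)).
Bind Z := S; substituting into the one remaining equation that mentions Z gives: pair(q(pair(1, k), pair(1, k)), pair(S, 1)) = pair(R, pair(Y1, 1)).
Decompose succ/1: f(N, X2) = f(S, pair(N, nil)).
Decompose f/2: N = S,  X2 = pair(N, nil).
Bind N := S; substituting into the one remaining equation that mentions N gives: X2 = pair(S, nil).
Bind X2 := pair(S, nil); no other remaining equation mentions X2.
Decompose pair/2: q(pair(1, k), pair(1, k)) = R,  pair(S, 1) = pair(Y1, 1).
Bind R := q(pair(1, k), pair(1, k)); substituting into the one remaining equation that mentions R gives: f(q(succ(q(pair(1, k), pair(1, k))), nil), succ(q(nil, Y1))) = f(q(L, nil), succ(q(nil, f(1, k)))).
Decompose pair/2: S = Y1,  1 = 1.
Bind S := Y1; no other remaining equation mentions S. Substituting into the earlier bindings gives Z := Y1, N := Y1, X2 := pair(Y1, nil).
Delete trivial equation 1 = 1.
Decompose f/2: q(succ(q(pair(1, k), pair(1, k))), nil) = q(L, nil),  succ(q(nil, Y1)) = succ(q(nil, f(1, k))).
Decompose q/2: succ(q(pair(1, k), pair(1, k))) = L,  nil = nil.
Bind L := succ(q(pair(1, k), pair(1, k))); no other remaining equation mentions L.
Delete trivial equation nil = nil.
Decompose succ/1: q(nil, Y1) = q(nil, f(1, k)).
Decompose q/2: nil = nil,  Y1 = f(1, k).
Delete trivial equation nil = nil.
Bind Y1 := f(1, k). Substituting into the earlier bindings gives Z := f(1, k), N := f(1, k), X2 := pair(f(1, k), nil), S := f(1, k).
MGU = { P ↦ pair(1, k), Z ↦ f(1, k), N ↦ f(1, k), X2 ↦ pair(f(1, k), nil), R ↦ q(pair(1, k), pair(1, k)), S ↦ f(1, k), L ↦ succ(q(pair(1, k), pair(1, k))), Y1 ↦ f(1, k) }, so L ↦ succ(q(pair(1, k), pair(1, k))).

succ(q(pair(1, k), pair(1, k)))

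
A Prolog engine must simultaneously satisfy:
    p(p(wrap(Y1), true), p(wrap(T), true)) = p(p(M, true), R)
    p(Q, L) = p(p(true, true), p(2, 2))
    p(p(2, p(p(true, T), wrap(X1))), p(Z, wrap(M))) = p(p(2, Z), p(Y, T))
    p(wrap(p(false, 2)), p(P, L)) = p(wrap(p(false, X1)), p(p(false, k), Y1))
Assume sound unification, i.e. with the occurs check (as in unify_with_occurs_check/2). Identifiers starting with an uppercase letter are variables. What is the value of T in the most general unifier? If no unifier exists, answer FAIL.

Decompose p/2: p(wrap(Y1), true) = p(M, true),  p(wrap(T), true) = R.
Decompose p/2: wrap(Y1) = M,  true = true.
Bind M := wrap(Y1); substituting into the one remaining equation that mentions M gives: p(p(2, p(p(true, T), wrap(X1))), p(Z, wrap(wrap(Y1)))) = p(p(2, Z), p(Y, T)).
Delete trivial equation true = true.
Bind R := p(wrap(T), true); no other remaining equation mentions R.
Decompose p/2: Q = p(true, true),  L = p(2, 2).
Bind Q := p(true, true); no other remaining equation mentions Q.
Bind L := p(2, 2); substituting into the one remaining equation that mentions L gives: p(wrap(p(false, 2)), p(P, p(2, 2))) = p(wrap(p(false, X1)), p(p(false, k), Y1)).
Decompose p/2: p(2, p(p(true, T), wrap(X1))) = p(2, Z),  p(Z, wrap(wrap(Y1))) = p(Y, T).
Decompose p/2: 2 = 2,  p(p(true, T), wrap(X1)) = Z.
Delete trivial equation 2 = 2.
Bind Z := p(p(true, T), wrap(X1)); substituting into the one remaining equation that mentions Z gives: p(p(p(true, T), wrap(X1)), wrap(wrap(Y1))) = p(Y, T).
Decompose p/2: p(p(true, T), wrap(X1)) = Y,  wrap(wrap(Y1)) = T.
Bind Y := p(p(true, T), wrap(X1)); no other remaining equation mentions Y.
Bind T := wrap(wrap(Y1)); no other remaining equation mentions T. Substituting into the earlier bindings gives R := p(wrap(wrap(wrap(Y1))), true), Z := p(p(true, wrap(wrap(Y1))), wrap(X1)), Y := p(p(true, wrap(wrap(Y1))), wrap(X1)).
Decompose p/2: wrap(p(false, 2)) = wrap(p(false, X1)),  p(P, p(2, 2)) = p(p(false, k), Y1).
Decompose wrap/1: p(false, 2) = p(false, X1).
Decompose p/2: false = false,  2 = X1.
Delete trivial equation false = false.
Bind X1 := 2; no other remaining equation mentions X1. Substituting into the earlier bindings gives Z := p(p(true, wrap(wrap(Y1))), wrap(2)), Y := p(p(true, wrap(wrap(Y1))), wrap(2)).
Decompose p/2: P = p(false, k),  p(2, 2) = Y1.
Bind P := p(false, k); no other remaining equation mentions P.
Bind Y1 := p(2, 2). Substituting into the earlier bindings gives M := wrap(p(2, 2)), R := p(wrap(wrap(wrap(p(2, 2)))), true), Z := p(p(true, wrap(wrap(p(2, 2)))), wrap(2)), Y := p(p(true, wrap(wrap(p(2, 2)))), wrap(2)), T := wrap(wrap(p(2, 2))).
MGU = { M = wrap(p(2, 2)), R = p(wrap(wrap(wrap(p(2, 2)))), true), Q = p(true, true), L = p(2, 2), Z = p(p(true, wrap(wrap(p(2, 2)))), wrap(2)), Y = p(p(true, wrap(wrap(p(2, 2)))), wrap(2)), T = wrap(wrap(p(2, 2))), X1 = 2, P = p(false, k), Y1 = p(2, 2) }, so T = wrap(wrap(p(2, 2))).

wrap(wrap(p(2, 2)))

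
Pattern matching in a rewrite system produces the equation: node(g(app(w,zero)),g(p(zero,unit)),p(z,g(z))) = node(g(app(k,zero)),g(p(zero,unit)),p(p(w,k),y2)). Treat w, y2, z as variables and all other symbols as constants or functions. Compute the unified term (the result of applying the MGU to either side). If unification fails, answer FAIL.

Decompose node/3: g(app(w,zero)) = g(app(k,zero)),  g(p(zero,unit)) = g(p(zero,unit)),  p(z,g(z)) = p(p(w,k),y2).
Decompose g/1: app(w,zero) = app(k,zero).
Decompose app/2: w = k,  zero = zero.
Bind w := k; substituting into the one remaining equation that mentions w gives: p(z,g(z)) = p(p(k,k),y2).
Delete trivial equation zero = zero.
Delete trivial equation g(p(zero,unit)) = g(p(zero,unit)).
Decompose p/2: z = p(k,k),  g(z) = y2.
Bind z := p(k,k); substituting into the remaining equation gives: g(p(k,k)) = y2.
Bind y2 := g(p(k,k)).
Applying the MGU to either side gives node(g(app(k,zero)),g(p(zero,unit)),p(p(k,k),g(p(k,k)))).

node(g(app(k,zero)),g(p(zero,unit)),p(p(k,k),g(p(k,k))))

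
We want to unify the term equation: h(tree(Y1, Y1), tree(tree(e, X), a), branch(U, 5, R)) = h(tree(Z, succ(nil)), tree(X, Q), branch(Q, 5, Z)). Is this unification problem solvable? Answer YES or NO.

NO

Decompose h/3: tree(Y1, Y1) = tree(Z, succ(nil)),  tree(tree(e, X), a) = tree(X, Q),  branch(U, 5, R) = branch(Q, 5, Z).
Decompose tree/2: Y1 = Z,  Y1 = succ(nil).
Bind Y1 := Z; substituting into the one remaining equation that mentions Y1 gives: Z = succ(nil).
Bind Z := succ(nil); substituting into the one remaining equation that mentions Z gives: branch(U, 5, R) = branch(Q, 5, succ(nil)). Substituting into the earlier binding gives Y1 := succ(nil).
Decompose tree/2: tree(e, X) = X,  a = Q.
Occurs check fails: X occurs in tree(e, X); the equation X = tree(e, X) has no finite solution.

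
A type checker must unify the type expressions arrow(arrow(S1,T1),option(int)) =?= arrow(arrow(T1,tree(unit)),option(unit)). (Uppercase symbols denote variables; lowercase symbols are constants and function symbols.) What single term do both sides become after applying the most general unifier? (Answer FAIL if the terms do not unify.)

Decompose arrow/2: arrow(S1,T1) =?= arrow(T1,tree(unit)),  option(int) =?= option(unit).
Decompose arrow/2: S1 =?= T1,  T1 =?= tree(unit).
Bind S1 := T1; no other remaining equation mentions S1.
Bind T1 := tree(unit); no other remaining equation mentions T1. Substituting into the earlier binding gives S1 := tree(unit).
Decompose option/1: int =?= unit.
Clash: constants int and unit differ; no unifier exists.

FAIL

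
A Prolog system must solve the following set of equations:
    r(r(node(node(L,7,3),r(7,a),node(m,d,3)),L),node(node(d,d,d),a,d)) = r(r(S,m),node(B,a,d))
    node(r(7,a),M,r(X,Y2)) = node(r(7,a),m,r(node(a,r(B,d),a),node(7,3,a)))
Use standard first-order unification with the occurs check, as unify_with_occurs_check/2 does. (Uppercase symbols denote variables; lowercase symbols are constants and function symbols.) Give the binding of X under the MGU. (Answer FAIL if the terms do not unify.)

node(a,r(node(d,d,d),d),a)

Decompose r/2: r(node(node(L,7,3),r(7,a),node(m,d,3)),L) = r(S,m),  node(node(d,d,d),a,d) = node(B,a,d).
Decompose r/2: node(node(L,7,3),r(7,a),node(m,d,3)) = S,  L = m.
Bind S := node(node(L,7,3),r(7,a),node(m,d,3)); no other remaining equation mentions S.
Bind L := m; no other remaining equation mentions L. Substituting into the earlier binding gives S := node(node(m,7,3),r(7,a),node(m,d,3)).
Decompose node/3: node(d,d,d) = B,  a = a,  d = d.
Bind B := node(d,d,d); substituting into the one remaining equation that mentions B gives: node(r(7,a),M,r(X,Y2)) = node(r(7,a),m,r(node(a,r(node(d,d,d),d),a),node(7,3,a))).
Delete trivial equation a = a.
Delete trivial equation d = d.
Decompose node/3: r(7,a) = r(7,a),  M = m,  r(X,Y2) = r(node(a,r(node(d,d,d),d),a),node(7,3,a)).
Delete trivial equation r(7,a) = r(7,a).
Bind M := m; no other remaining equation mentions M.
Decompose r/2: X = node(a,r(node(d,d,d),d),a),  Y2 = node(7,3,a).
Bind X := node(a,r(node(d,d,d),d),a); no other remaining equation mentions X.
Bind Y2 := node(7,3,a).
MGU = { S = node(node(m,7,3),r(7,a),node(m,d,3)), L = m, B = node(d,d,d), M = m, X = node(a,r(node(d,d,d),d),a), Y2 = node(7,3,a) }, so X = node(a,r(node(d,d,d),d),a).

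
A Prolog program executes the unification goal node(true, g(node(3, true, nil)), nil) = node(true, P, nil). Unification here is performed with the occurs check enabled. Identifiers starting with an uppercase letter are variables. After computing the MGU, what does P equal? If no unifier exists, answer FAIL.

g(node(3, true, nil))

Decompose node/3: true = true,  g(node(3, true, nil)) = P,  nil = nil.
Delete trivial equation true = true.
Bind P := g(node(3, true, nil)); no other remaining equation mentions P.
Delete trivial equation nil = nil.
MGU = { P ↦ g(node(3, true, nil)) }, so P ↦ g(node(3, true, nil)).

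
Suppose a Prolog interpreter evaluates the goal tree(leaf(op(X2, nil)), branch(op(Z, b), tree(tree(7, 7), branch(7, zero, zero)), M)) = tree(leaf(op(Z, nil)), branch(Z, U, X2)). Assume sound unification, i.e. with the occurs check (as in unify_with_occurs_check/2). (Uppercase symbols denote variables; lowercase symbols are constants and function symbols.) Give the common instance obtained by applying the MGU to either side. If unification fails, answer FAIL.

Decompose tree/2: leaf(op(X2, nil)) = leaf(op(Z, nil)),  branch(op(Z, b), tree(tree(7, 7), branch(7, zero, zero)), M) = branch(Z, U, X2).
Decompose leaf/1: op(X2, nil) = op(Z, nil).
Decompose op/2: X2 = Z,  nil = nil.
Bind X2 := Z; substituting into the one remaining equation that mentions X2 gives: branch(op(Z, b), tree(tree(7, 7), branch(7, zero, zero)), M) = branch(Z, U, Z).
Delete trivial equation nil = nil.
Decompose branch/3: op(Z, b) = Z,  tree(tree(7, 7), branch(7, zero, zero)) = U,  M = Z.
Occurs check fails: Z occurs in op(Z, b); the equation Z = op(Z, b) has no finite solution.

FAIL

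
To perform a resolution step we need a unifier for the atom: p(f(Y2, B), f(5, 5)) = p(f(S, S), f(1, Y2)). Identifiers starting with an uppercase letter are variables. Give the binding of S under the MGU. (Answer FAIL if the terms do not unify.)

FAIL

Decompose p/2: f(Y2, B) = f(S, S),  f(5, 5) = f(1, Y2).
Decompose f/2: Y2 = S,  B = S.
Bind Y2 := S; substituting into the one remaining equation that mentions Y2 gives: f(5, 5) = f(1, S).
Bind B := S; no other remaining equation mentions B.
Decompose f/2: 5 = 1,  5 = S.
Clash: constants 5 and 1 differ; no unifier exists.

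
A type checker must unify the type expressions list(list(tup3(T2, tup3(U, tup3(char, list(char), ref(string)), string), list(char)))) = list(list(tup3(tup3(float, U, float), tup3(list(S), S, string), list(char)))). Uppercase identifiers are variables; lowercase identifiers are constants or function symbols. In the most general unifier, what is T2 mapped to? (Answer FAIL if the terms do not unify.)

Decompose list/1: list(tup3(T2, tup3(U, tup3(char, list(char), ref(string)), string), list(char))) = list(tup3(tup3(float, U, float), tup3(list(S), S, string), list(char))).
Decompose list/1: tup3(T2, tup3(U, tup3(char, list(char), ref(string)), string), list(char)) = tup3(tup3(float, U, float), tup3(list(S), S, string), list(char)).
Decompose tup3/3: T2 = tup3(float, U, float),  tup3(U, tup3(char, list(char), ref(string)), string) = tup3(list(S), S, string),  list(char) = list(char).
Bind T2 := tup3(float, U, float); no other remaining equation mentions T2.
Decompose tup3/3: U = list(S),  tup3(char, list(char), ref(string)) = S,  string = string.
Bind U := list(S); no other remaining equation mentions U. Substituting into the earlier binding gives T2 := tup3(float, list(S), float).
Bind S := tup3(char, list(char), ref(string)); no other remaining equation mentions S. Substituting into the earlier bindings gives T2 := tup3(float, list(tup3(char, list(char), ref(string))), float), U := list(tup3(char, list(char), ref(string))).
Delete trivial equation string = string.
Delete trivial equation list(char) = list(char).
MGU = { T2 ↦ tup3(float, list(tup3(char, list(char), ref(string))), float), U ↦ list(tup3(char, list(char), ref(string))), S ↦ tup3(char, list(char), ref(string)) }, so T2 ↦ tup3(float, list(tup3(char, list(char), ref(string))), float).

tup3(float, list(tup3(char, list(char), ref(string))), float)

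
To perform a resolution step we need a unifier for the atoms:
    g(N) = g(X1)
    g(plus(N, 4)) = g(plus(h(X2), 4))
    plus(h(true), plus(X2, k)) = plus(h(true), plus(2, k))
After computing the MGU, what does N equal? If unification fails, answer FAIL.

Decompose g/1: N = X1.
Bind N := X1; substituting into the one remaining equation that mentions N gives: g(plus(X1, 4)) = g(plus(h(X2), 4)).
Decompose g/1: plus(X1, 4) = plus(h(X2), 4).
Decompose plus/2: X1 = h(X2),  4 = 4.
Bind X1 := h(X2); no other remaining equation mentions X1. Substituting into the earlier binding gives N := h(X2).
Delete trivial equation 4 = 4.
Decompose plus/2: h(true) = h(true),  plus(X2, k) = plus(2, k).
Delete trivial equation h(true) = h(true).
Decompose plus/2: X2 = 2,  k = k.
Bind X2 := 2; no other remaining equation mentions X2. Substituting into the earlier bindings gives N := h(2), X1 := h(2).
Delete trivial equation k = k.
MGU = { N ↦ h(2), X1 ↦ h(2), X2 ↦ 2 }, so N ↦ h(2).

h(2)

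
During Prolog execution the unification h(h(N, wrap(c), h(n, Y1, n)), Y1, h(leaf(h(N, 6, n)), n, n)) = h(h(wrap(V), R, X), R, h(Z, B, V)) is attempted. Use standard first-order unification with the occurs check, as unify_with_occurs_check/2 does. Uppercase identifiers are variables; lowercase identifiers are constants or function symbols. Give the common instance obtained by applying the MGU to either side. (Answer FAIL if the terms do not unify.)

Decompose h/3: h(N, wrap(c), h(n, Y1, n)) = h(wrap(V), R, X),  Y1 = R,  h(leaf(h(N, 6, n)), n, n) = h(Z, B, V).
Decompose h/3: N = wrap(V),  wrap(c) = R,  h(n, Y1, n) = X.
Bind N := wrap(V); substituting into the one remaining equation that mentions N gives: h(leaf(h(wrap(V), 6, n)), n, n) = h(Z, B, V).
Bind R := wrap(c); substituting into the one remaining equation that mentions R gives: Y1 = wrap(c).
Bind X := h(n, Y1, n); no other remaining equation mentions X.
Bind Y1 := wrap(c); no other remaining equation mentions Y1. Substituting into the earlier binding gives X := h(n, wrap(c), n).
Decompose h/3: leaf(h(wrap(V), 6, n)) = Z,  n = B,  n = V.
Bind Z := leaf(h(wrap(V), 6, n)); no other remaining equation mentions Z.
Bind B := n; no other remaining equation mentions B.
Bind V := n. Substituting into the earlier bindings gives N := wrap(n), Z := leaf(h(wrap(n), 6, n)).
Applying the MGU to either side gives h(h(wrap(n), wrap(c), h(n, wrap(c), n)), wrap(c), h(leaf(h(wrap(n), 6, n)), n, n)).

h(h(wrap(n), wrap(c), h(n, wrap(c), n)), wrap(c), h(leaf(h(wrap(n), 6, n)), n, n))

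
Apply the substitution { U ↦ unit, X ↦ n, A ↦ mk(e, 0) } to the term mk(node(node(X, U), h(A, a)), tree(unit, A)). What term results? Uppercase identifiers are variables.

mk(node(node(n, unit), h(mk(e, 0), a)), tree(unit, mk(e, 0)))

Replace each occurrence of U with unit.
Replace each occurrence of X with n.
Replace each occurrence of A with mk(e, 0).
Result: mk(node(node(n, unit), h(mk(e, 0), a)), tree(unit, mk(e, 0))).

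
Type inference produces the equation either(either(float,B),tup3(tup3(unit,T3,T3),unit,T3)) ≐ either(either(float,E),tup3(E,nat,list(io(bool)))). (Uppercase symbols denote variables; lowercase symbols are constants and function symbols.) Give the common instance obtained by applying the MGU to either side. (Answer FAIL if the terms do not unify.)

Decompose either/2: either(float,B) ≐ either(float,E),  tup3(tup3(unit,T3,T3),unit,T3) ≐ tup3(E,nat,list(io(bool))).
Decompose either/2: float ≐ float,  B ≐ E.
Delete trivial equation float ≐ float.
Bind B := E; no other remaining equation mentions B.
Decompose tup3/3: tup3(unit,T3,T3) ≐ E,  unit ≐ nat,  T3 ≐ list(io(bool)).
Bind E := tup3(unit,T3,T3); no other remaining equation mentions E. Substituting into the earlier binding gives B := tup3(unit,T3,T3).
Clash: constants unit and nat differ; no unifier exists.

FAIL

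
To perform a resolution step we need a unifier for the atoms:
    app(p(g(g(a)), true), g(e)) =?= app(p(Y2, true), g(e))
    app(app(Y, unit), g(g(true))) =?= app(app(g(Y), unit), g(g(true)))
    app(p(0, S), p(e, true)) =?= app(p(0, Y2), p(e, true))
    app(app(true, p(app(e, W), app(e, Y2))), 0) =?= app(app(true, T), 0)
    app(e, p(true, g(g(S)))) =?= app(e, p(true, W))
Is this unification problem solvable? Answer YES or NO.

NO

Decompose app/2: p(g(g(a)), true) =?= p(Y2, true),  g(e) =?= g(e).
Decompose p/2: g(g(a)) =?= Y2,  true =?= true.
Bind Y2 := g(g(a)); substituting into the 2 remaining equations that mention Y2 gives: app(p(0, S), p(e, true)) =?= app(p(0, g(g(a))), p(e, true)),  app(app(true, p(app(e, W), app(e, g(g(a))))), 0) =?= app(app(true, T), 0).
Delete trivial equation true =?= true.
Delete trivial equation g(e) =?= g(e).
Decompose app/2: app(Y, unit) =?= app(g(Y), unit),  g(g(true)) =?= g(g(true)).
Decompose app/2: Y =?= g(Y),  unit =?= unit.
Occurs check fails: Y occurs in g(Y); the equation Y =?= g(Y) has no finite solution.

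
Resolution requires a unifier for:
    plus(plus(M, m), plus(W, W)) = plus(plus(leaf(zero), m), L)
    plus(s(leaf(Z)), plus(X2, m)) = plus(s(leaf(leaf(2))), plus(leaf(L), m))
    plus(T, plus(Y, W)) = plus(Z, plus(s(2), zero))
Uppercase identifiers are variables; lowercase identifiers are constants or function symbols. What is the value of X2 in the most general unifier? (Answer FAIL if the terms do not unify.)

Decompose plus/2: plus(M, m) = plus(leaf(zero), m),  plus(W, W) = L.
Decompose plus/2: M = leaf(zero),  m = m.
Bind M := leaf(zero); no other remaining equation mentions M.
Delete trivial equation m = m.
Bind L := plus(W, W); substituting into the one remaining equation that mentions L gives: plus(s(leaf(Z)), plus(X2, m)) = plus(s(leaf(leaf(2))), plus(leaf(plus(W, W)), m)).
Decompose plus/2: s(leaf(Z)) = s(leaf(leaf(2))),  plus(X2, m) = plus(leaf(plus(W, W)), m).
Decompose s/1: leaf(Z) = leaf(leaf(2)).
Decompose leaf/1: Z = leaf(2).
Bind Z := leaf(2); substituting into the one remaining equation that mentions Z gives: plus(T, plus(Y, W)) = plus(leaf(2), plus(s(2), zero)).
Decompose plus/2: X2 = leaf(plus(W, W)),  m = m.
Bind X2 := leaf(plus(W, W)); no other remaining equation mentions X2.
Delete trivial equation m = m.
Decompose plus/2: T = leaf(2),  plus(Y, W) = plus(s(2), zero).
Bind T := leaf(2); no other remaining equation mentions T.
Decompose plus/2: Y = s(2),  W = zero.
Bind Y := s(2); no other remaining equation mentions Y.
Bind W := zero. Substituting into the earlier bindings gives L := plus(zero, zero), X2 := leaf(plus(zero, zero)).
MGU = { M ↦ leaf(zero), L ↦ plus(zero, zero), Z ↦ leaf(2), X2 ↦ leaf(plus(zero, zero)), T ↦ leaf(2), Y ↦ s(2), W ↦ zero }, so X2 ↦ leaf(plus(zero, zero)).

leaf(plus(zero, zero))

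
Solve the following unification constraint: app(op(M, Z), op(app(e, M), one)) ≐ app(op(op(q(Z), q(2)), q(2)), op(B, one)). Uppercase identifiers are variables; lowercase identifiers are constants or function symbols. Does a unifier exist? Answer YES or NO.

Decompose app/2: op(M, Z) ≐ op(op(q(Z), q(2)), q(2)),  op(app(e, M), one) ≐ op(B, one).
Decompose op/2: M ≐ op(q(Z), q(2)),  Z ≐ q(2).
Bind M := op(q(Z), q(2)); substituting into the one remaining equation that mentions M gives: op(app(e, op(q(Z), q(2))), one) ≐ op(B, one).
Bind Z := q(2); substituting into the remaining equation gives: op(app(e, op(q(q(2)), q(2))), one) ≐ op(B, one). Substituting into the earlier binding gives M := op(q(q(2)), q(2)).
Decompose op/2: app(e, op(q(q(2)), q(2))) ≐ B,  one ≐ one.
Bind B := app(e, op(q(q(2)), q(2))); no other remaining equation mentions B.
Delete trivial equation one ≐ one.
No equations remain and no clash or occurs-check failure arose, so a unifier exists.

YES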